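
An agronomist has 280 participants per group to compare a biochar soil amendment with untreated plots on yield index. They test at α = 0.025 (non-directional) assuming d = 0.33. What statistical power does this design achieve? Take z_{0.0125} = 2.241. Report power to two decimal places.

For two equal groups, power = Φ(d·√(n/2) − z_{α/2}).
d·√(n/2) = 0.33 × √(280/2) = 0.33 × 11.832 = 3.905.
z_β = 3.905 − 2.241 = 1.664.
Power = Φ(1.664) = 0.952.

power ≈ 0.95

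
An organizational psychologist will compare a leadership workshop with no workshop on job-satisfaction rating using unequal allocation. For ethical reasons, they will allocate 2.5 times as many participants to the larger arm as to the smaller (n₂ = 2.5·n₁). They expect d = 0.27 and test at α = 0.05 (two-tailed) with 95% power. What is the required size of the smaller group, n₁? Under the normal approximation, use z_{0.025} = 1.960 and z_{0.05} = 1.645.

n₁ = 250

With allocation ratio k = n₂/n₁ = 2.5, Var(x̄₁−x̄₂) = σ²(1/n₁ + 1/(k·n₁)) = σ²·(k+1)/(k·n₁).
So n₁ = (1 + 1/k)·((z_{α/2} + z_β)/d)² = 1.400 × (3.605/0.27)².
n₁ = 1.400 × 178.27 = 249.6.
Round up: n₁ = 250, giving n₂ = 2.5 × 250 = 625.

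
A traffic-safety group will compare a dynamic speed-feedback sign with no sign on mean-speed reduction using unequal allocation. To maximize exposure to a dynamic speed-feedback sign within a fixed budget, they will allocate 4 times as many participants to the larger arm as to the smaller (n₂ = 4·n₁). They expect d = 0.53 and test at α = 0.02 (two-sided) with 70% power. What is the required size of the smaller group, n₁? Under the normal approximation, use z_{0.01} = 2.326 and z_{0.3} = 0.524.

With allocation ratio k = n₂/n₁ = 4, Var(x̄₁−x̄₂) = σ²(1/n₁ + 1/(k·n₁)) = σ²·(k+1)/(k·n₁).
So n₁ = (1 + 1/k)·((z_{α/2} + z_β)/d)² = 1.250 × (2.850/0.53)².
n₁ = 1.250 × 28.92 = 36.1.
Round up: n₁ = 37, giving n₂ = 4 × 37 = 148.

n₁ = 37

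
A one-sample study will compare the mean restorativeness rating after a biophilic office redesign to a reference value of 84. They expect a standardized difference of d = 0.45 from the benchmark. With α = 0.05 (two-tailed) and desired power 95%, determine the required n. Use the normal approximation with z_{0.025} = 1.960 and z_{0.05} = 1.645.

n = 65

For a one-sample test: n = ((z_{α/2} + z_β) / d)².
z_{α/2} + z_β = 1.960 + 1.645 = 3.605.
n = (3.605 / 0.45)² = 8.011² = 64.18.
Round up.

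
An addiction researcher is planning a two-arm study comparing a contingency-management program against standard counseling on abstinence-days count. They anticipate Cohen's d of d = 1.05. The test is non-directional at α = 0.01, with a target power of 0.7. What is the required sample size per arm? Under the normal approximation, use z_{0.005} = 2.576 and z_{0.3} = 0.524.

n = 18 per group

For two independent groups with equal n: n = 2·((z_{α/2} + z_β) / d)².
z_{α/2} + z_β = 2.576 + 0.524 = 3.100.
n = 2 × (3.100 / 1.05)² = 2 × 2.952² = 2 × 8.72 = 17.4.
Round up to the next whole participant.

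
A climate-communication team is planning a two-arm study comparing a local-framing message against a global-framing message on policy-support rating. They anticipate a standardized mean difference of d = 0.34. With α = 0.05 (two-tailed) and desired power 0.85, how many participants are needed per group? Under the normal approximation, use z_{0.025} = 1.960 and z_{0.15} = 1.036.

For two independent groups with equal n: n = 2·((z_{α/2} + z_β) / d)².
z_{α/2} + z_β = 1.960 + 1.036 = 2.996.
n = 2 × (2.996 / 0.34)² = 2 × 8.812² = 2 × 77.65 = 155.3.
Round up to the next whole participant.

n = 156 per group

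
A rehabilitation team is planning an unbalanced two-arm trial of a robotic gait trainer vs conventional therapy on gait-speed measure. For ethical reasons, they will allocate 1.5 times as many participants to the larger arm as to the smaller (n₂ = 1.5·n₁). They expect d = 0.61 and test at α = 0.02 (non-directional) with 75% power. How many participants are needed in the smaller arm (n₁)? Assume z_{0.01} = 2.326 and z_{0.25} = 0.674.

n₁ = 41

With allocation ratio k = n₂/n₁ = 1.5, Var(x̄₁−x̄₂) = σ²(1/n₁ + 1/(k·n₁)) = σ²·(k+1)/(k·n₁).
So n₁ = (1 + 1/k)·((z_{α/2} + z_β)/d)² = 1.667 × (3.000/0.61)².
n₁ = 1.667 × 24.19 = 40.3.
Round up: n₁ = 41, giving n₂ = ⌈1.5 × 41⌉ = ⌈61.5⌉ = 62.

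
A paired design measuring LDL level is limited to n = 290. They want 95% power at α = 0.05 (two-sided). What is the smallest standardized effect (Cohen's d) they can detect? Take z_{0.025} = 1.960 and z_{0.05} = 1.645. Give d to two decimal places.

d_min ≈ 0.21

For a single sample (or paired design) of n = 290: d_min = (z_{α/2} + z_β)/√n.
z-sum = 1.960 + 1.645 = 3.605.
d_min = 3.605 / √290 = 3.605 / 17.029 = 0.212.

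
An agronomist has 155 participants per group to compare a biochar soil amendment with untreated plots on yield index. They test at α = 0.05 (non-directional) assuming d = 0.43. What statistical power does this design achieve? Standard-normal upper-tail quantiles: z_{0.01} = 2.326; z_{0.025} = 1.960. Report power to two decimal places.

For two equal groups, power = Φ(d·√(n/2) − z_{α/2}).
d·√(n/2) = 0.43 × √(155/2) = 0.43 × 8.803 = 3.785.
z_β = 3.785 − 1.960 = 1.825.
Power = Φ(1.825) = 0.966.

power ≈ 0.97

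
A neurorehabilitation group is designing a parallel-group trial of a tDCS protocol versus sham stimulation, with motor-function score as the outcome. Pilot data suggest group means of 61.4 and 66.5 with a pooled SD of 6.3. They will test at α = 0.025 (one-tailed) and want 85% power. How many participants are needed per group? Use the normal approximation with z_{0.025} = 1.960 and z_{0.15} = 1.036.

Cohen's d = |M₁ − M₂| / SD_pooled = |61.4 − 66.5| / 6.3 = 5.1 / 6.3 = 0.810.
For two independent groups with equal n: n = 2·((z_{α} + z_β) / d)².
z_{α} + z_β = 1.960 + 1.036 = 2.996.
n = 2 × (2.996 / 0.810)² = 2 × 3.699² = 2 × 13.68 = 27.4.
Round up to the next whole participant.

n = 28 per group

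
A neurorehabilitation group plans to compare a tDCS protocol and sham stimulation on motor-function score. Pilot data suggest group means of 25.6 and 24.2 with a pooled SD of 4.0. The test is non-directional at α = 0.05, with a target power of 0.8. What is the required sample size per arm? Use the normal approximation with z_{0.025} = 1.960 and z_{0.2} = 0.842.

Cohen's d = |M₁ − M₂| / SD_pooled = |25.6 − 24.2| / 4.0 = 1.4 / 4.0 = 0.350.
For two independent groups with equal n: n = 2·((z_{α/2} + z_β) / d)².
z_{α/2} + z_β = 1.960 + 0.842 = 2.802.
n = 2 × (2.802 / 0.350)² = 2 × 8.006² = 2 × 64.09 = 128.2.
Round up to the next whole participant.

n = 129 per group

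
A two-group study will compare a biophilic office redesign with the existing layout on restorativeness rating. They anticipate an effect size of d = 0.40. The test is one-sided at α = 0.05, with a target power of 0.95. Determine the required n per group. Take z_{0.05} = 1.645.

For two independent groups with equal n: n = 2·((z_{α} + z_β) / d)².
z_{α} + z_β = 1.645 + 1.645 = 3.290.
n = 2 × (3.290 / 0.40)² = 2 × 8.225² = 2 × 67.65 = 135.3.
Round up to the next whole participant.

n = 136 per group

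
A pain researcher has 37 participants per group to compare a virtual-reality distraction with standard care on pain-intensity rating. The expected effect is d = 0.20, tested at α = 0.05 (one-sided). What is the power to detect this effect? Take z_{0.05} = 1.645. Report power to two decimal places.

power ≈ 0.22

For two equal groups, power = Φ(d·√(n/2) − z_{α}).
d·√(n/2) = 0.20 × √(37/2) = 0.20 × 4.301 = 0.860.
z_β = 0.860 − 1.645 = -0.785.
Power = Φ(-0.785) = 0.216.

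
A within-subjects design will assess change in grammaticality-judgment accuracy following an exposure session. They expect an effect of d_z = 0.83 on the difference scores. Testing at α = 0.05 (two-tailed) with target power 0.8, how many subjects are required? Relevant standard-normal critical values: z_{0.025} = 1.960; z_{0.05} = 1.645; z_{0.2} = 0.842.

For a paired (one-sample on differences) test: n = ((z_{α/2} + z_β) / d)².
z_{α/2} + z_β = 1.960 + 0.842 = 2.802.
n = (2.802 / 0.83)² = 3.376² = 11.40.
Round up.

n = 12 pairs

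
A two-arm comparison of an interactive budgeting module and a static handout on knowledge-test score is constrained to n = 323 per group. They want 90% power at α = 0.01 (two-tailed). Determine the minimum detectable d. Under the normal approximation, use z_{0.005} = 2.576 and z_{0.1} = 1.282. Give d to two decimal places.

For two independent groups of n = 323 each: d_min = (z_{α/2} + z_β)·√(2/n).
z-sum = 2.576 + 1.282 = 3.858.
d_min = 3.858 × √(2/323) = 3.858 × 0.0787 = 0.304.

d_min ≈ 0.30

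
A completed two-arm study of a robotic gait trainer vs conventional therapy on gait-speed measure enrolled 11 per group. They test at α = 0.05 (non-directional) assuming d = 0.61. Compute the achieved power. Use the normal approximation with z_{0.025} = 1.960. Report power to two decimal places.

power ≈ 0.30

For two equal groups, power = Φ(d·√(n/2) − z_{α/2}).
d·√(n/2) = 0.61 × √(11/2) = 0.61 × 2.345 = 1.431.
z_β = 1.431 − 1.960 = -0.529.
Power = Φ(-0.529) = 0.298.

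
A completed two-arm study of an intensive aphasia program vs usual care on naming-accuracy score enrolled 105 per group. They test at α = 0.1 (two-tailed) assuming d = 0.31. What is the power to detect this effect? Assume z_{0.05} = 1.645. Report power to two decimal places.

power ≈ 0.73

For two equal groups, power = Φ(d·√(n/2) − z_{α/2}).
d·√(n/2) = 0.31 × √(105/2) = 0.31 × 7.246 = 2.246.
z_β = 2.246 − 1.645 = 0.601.
Power = Φ(0.601) = 0.726.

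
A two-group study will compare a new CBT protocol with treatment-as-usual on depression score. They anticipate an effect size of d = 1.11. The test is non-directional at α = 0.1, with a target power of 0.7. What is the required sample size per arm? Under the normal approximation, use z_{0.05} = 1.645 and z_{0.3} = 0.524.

For two independent groups with equal n: n = 2·((z_{α/2} + z_β) / d)².
z_{α/2} + z_β = 1.645 + 0.524 = 2.169.
n = 2 × (2.169 / 1.11)² = 2 × 1.954² = 2 × 3.82 = 7.6.
Round up to the next whole participant.

n = 8 per group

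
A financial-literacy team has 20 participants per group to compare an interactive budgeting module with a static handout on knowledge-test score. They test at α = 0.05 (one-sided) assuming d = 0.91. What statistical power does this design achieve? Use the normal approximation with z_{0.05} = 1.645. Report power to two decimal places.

For two equal groups, power = Φ(d·√(n/2) − z_{α}).
d·√(n/2) = 0.91 × √(20/2) = 0.91 × 3.162 = 2.878.
z_β = 2.878 − 1.645 = 1.233.
Power = Φ(1.233) = 0.891.

power ≈ 0.89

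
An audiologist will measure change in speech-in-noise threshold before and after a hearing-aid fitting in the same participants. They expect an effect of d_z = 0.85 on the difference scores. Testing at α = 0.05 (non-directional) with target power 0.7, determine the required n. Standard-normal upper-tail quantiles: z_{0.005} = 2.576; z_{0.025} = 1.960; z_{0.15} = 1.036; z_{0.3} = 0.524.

For a paired (one-sample on differences) test: n = ((z_{α/2} + z_β) / d)².
z_{α/2} + z_β = 1.960 + 0.524 = 2.484.
n = (2.484 / 0.85)² = 2.922² = 8.54.
Round up.

n = 9 pairs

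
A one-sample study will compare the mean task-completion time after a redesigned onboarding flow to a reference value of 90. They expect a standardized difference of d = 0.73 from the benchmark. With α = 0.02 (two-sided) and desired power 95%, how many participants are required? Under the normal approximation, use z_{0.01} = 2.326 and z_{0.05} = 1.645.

For a one-sample test: n = ((z_{α/2} + z_β) / d)².
z_{α/2} + z_β = 2.326 + 1.645 = 3.971.
n = (3.971 / 0.73)² = 5.440² = 29.59.
Round up.

n = 30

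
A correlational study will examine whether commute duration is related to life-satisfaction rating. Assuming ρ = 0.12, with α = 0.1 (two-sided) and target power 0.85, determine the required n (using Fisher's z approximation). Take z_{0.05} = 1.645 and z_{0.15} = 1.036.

Fisher's z: C = ½·ln((1+r)/(1−r)) = ½·ln(1.2727) = 0.1206.
n = ((z_{α/2} + z_β)/C)² + 3.
(1.645 + 1.036) / 0.1206 = 2.681 / 0.1206 = 22.231.
n = 22.231² + 3 = 494.20 + 3 = 497.2.
Round up.

n = 498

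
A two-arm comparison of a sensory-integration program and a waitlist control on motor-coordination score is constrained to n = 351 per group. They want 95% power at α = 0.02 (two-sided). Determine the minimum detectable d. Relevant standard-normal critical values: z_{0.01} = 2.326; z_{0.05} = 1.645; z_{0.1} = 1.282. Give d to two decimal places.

For two independent groups of n = 351 each: d_min = (z_{α/2} + z_β)·√(2/n).
z-sum = 2.326 + 1.645 = 3.971.
d_min = 3.971 × √(2/351) = 3.971 × 0.0755 = 0.300.

d_min ≈ 0.30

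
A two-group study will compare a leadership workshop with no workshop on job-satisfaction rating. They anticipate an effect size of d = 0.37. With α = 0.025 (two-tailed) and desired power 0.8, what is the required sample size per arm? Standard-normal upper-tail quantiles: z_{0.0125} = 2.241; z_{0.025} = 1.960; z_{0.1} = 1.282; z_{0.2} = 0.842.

n = 139 per group

For two independent groups with equal n: n = 2·((z_{α/2} + z_β) / d)².
z_{α/2} + z_β = 2.241 + 0.842 = 3.083.
n = 2 × (3.083 / 0.37)² = 2 × 8.332² = 2 × 69.43 = 138.9.
Round up to the next whole participant.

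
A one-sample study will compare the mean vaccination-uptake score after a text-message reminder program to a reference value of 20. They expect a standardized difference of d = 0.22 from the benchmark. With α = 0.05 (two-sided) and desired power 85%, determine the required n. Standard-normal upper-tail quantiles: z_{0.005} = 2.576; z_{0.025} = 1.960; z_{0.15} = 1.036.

n = 186

For a one-sample test: n = ((z_{α/2} + z_β) / d)².
z_{α/2} + z_β = 1.960 + 1.036 = 2.996.
n = (2.996 / 0.22)² = 13.618² = 185.45.
Round up.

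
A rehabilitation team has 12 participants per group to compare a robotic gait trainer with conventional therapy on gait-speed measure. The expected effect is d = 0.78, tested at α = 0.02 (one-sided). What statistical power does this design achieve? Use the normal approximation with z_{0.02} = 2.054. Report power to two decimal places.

For two equal groups, power = Φ(d·√(n/2) − z_{α}).
d·√(n/2) = 0.78 × √(12/2) = 0.78 × 2.449 = 1.911.
z_β = 1.911 − 2.054 = -0.143.
Power = Φ(-0.143) = 0.443.

power ≈ 0.44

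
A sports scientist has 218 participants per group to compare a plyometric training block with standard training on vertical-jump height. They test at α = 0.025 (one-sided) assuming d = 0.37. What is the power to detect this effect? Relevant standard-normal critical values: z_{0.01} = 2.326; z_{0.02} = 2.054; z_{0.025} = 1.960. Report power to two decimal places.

power ≈ 0.97

For two equal groups, power = Φ(d·√(n/2) − z_{α}).
d·√(n/2) = 0.37 × √(218/2) = 0.37 × 10.440 = 3.863.
z_β = 3.863 − 1.960 = 1.903.
Power = Φ(1.903) = 0.971.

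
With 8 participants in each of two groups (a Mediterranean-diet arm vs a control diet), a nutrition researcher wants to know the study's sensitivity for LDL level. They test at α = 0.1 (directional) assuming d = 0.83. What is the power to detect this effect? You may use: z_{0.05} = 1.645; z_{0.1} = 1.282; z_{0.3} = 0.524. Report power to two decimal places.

For two equal groups, power = Φ(d·√(n/2) − z_{α}).
d·√(n/2) = 0.83 × √(8/2) = 0.83 × 2.000 = 1.660.
z_β = 1.660 − 1.282 = 0.378.
Power = Φ(0.378) = 0.647.

power ≈ 0.65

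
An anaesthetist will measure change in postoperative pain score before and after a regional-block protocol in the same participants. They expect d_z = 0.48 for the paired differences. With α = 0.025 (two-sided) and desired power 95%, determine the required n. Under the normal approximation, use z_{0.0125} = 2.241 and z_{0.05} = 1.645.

n = 66 pairs

For a paired (one-sample on differences) test: n = ((z_{α/2} + z_β) / d)².
z_{α/2} + z_β = 2.241 + 1.645 = 3.886.
n = (3.886 / 0.48)² = 8.096² = 65.54.
Round up.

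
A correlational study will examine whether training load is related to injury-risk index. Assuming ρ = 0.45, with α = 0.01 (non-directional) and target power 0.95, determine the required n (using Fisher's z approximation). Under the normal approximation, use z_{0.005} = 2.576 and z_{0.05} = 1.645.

Fisher's z: C = ½·ln((1+r)/(1−r)) = ½·ln(2.6364) = 0.4847.
n = ((z_{α/2} + z_β)/C)² + 3.
(2.576 + 1.645) / 0.4847 = 4.221 / 0.4847 = 8.708.
n = 8.708² + 3 = 75.84 + 3 = 78.8.
Round up.

n = 79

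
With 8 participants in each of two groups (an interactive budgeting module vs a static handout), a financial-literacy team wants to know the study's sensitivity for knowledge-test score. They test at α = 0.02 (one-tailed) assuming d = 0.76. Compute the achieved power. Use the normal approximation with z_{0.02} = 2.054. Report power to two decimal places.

power ≈ 0.30

For two equal groups, power = Φ(d·√(n/2) − z_{α}).
d·√(n/2) = 0.76 × √(8/2) = 0.76 × 2.000 = 1.520.
z_β = 1.520 − 2.054 = -0.534.
Power = Φ(-0.534) = 0.297.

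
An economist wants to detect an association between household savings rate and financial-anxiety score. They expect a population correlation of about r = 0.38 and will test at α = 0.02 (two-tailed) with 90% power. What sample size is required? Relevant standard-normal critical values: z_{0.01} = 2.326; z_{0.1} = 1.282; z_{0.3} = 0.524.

n = 85

Fisher's z: C = ½·ln((1+r)/(1−r)) = ½·ln(2.2258) = 0.4001.
n = ((z_{α/2} + z_β)/C)² + 3.
(2.326 + 1.282) / 0.4001 = 3.608 / 0.4001 = 9.018.
n = 9.018² + 3 = 81.32 + 3 = 84.3.
Round up.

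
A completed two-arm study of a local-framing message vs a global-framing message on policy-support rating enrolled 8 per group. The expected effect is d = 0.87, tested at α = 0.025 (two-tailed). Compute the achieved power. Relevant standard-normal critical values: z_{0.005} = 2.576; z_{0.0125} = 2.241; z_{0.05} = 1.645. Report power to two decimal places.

For two equal groups, power = Φ(d·√(n/2) − z_{α/2}).
d·√(n/2) = 0.87 × √(8/2) = 0.87 × 2.000 = 1.740.
z_β = 1.740 − 2.241 = -0.501.
Power = Φ(-0.501) = 0.308.

power ≈ 0.31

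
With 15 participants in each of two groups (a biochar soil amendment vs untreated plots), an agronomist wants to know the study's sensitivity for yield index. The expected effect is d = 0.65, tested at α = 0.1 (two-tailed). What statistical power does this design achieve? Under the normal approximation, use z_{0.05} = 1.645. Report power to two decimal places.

power ≈ 0.55

For two equal groups, power = Φ(d·√(n/2) − z_{α/2}).
d·√(n/2) = 0.65 × √(15/2) = 0.65 × 2.739 = 1.780.
z_β = 1.780 − 1.645 = 0.135.
Power = Φ(0.135) = 0.554.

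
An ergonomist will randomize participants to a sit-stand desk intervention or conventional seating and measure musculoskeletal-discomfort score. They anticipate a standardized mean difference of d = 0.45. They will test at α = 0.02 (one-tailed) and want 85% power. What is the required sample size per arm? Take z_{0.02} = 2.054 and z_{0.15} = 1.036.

n = 95 per group

For two independent groups with equal n: n = 2·((z_{α} + z_β) / d)².
z_{α} + z_β = 2.054 + 1.036 = 3.090.
n = 2 × (3.090 / 0.45)² = 2 × 6.867² = 2 × 47.15 = 94.3.
Round up to the next whole participant.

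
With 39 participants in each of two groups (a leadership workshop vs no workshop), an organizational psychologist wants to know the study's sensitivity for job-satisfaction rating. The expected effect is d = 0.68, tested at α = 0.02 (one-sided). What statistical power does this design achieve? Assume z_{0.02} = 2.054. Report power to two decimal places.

For two equal groups, power = Φ(d·√(n/2) − z_{α}).
d·√(n/2) = 0.68 × √(39/2) = 0.68 × 4.416 = 3.003.
z_β = 3.003 − 2.054 = 0.949.
Power = Φ(0.949) = 0.829.

power ≈ 0.83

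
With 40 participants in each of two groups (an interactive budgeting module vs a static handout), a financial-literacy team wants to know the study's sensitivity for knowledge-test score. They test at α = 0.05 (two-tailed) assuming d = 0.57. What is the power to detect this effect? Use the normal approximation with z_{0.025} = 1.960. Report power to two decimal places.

power ≈ 0.72

For two equal groups, power = Φ(d·√(n/2) − z_{α/2}).
d·√(n/2) = 0.57 × √(40/2) = 0.57 × 4.472 = 2.549.
z_β = 2.549 − 1.960 = 0.589.
Power = Φ(0.589) = 0.722.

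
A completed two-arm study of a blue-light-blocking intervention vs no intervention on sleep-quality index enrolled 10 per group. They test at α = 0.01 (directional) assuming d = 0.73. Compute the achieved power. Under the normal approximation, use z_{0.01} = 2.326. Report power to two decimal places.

power ≈ 0.24

For two equal groups, power = Φ(d·√(n/2) − z_{α}).
d·√(n/2) = 0.73 × √(10/2) = 0.73 × 2.236 = 1.632.
z_β = 1.632 − 2.326 = -0.694.
Power = Φ(-0.694) = 0.244.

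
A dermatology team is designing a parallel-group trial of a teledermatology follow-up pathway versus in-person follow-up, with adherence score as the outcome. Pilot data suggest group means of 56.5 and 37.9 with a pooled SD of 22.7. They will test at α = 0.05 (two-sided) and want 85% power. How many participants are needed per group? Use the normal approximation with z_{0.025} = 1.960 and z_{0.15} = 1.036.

n = 27 per group

Cohen's d = |M₁ − M₂| / SD_pooled = |56.5 − 37.9| / 22.7 = 18.6 / 22.7 = 0.819.
For two independent groups with equal n: n = 2·((z_{α/2} + z_β) / d)².
z_{α/2} + z_β = 1.960 + 1.036 = 2.996.
n = 2 × (2.996 / 0.819)² = 2 × 3.658² = 2 × 13.38 = 26.8.
Round up to the next whole participant.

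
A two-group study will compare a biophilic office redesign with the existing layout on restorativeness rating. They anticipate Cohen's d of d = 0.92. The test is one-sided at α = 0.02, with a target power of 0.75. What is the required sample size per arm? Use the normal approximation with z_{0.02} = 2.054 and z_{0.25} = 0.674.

For two independent groups with equal n: n = 2·((z_{α} + z_β) / d)².
z_{α} + z_β = 2.054 + 0.674 = 2.728.
n = 2 × (2.728 / 0.92)² = 2 × 2.965² = 2 × 8.79 = 17.6.
Round up to the next whole participant.

n = 18 per group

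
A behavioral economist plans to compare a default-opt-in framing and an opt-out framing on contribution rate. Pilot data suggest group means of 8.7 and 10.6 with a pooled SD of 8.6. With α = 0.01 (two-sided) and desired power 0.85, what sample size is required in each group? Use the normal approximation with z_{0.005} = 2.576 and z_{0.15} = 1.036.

n = 535 per group

Cohen's d = |M₁ − M₂| / SD_pooled = |8.7 − 10.6| / 8.6 = 1.9 / 8.6 = 0.221.
For two independent groups with equal n: n = 2·((z_{α/2} + z_β) / d)².
z_{α/2} + z_β = 2.576 + 1.036 = 3.612.
n = 2 × (3.612 / 0.221)² = 2 × 16.344² = 2 × 267.12 = 534.2.
Round up to the next whole participant.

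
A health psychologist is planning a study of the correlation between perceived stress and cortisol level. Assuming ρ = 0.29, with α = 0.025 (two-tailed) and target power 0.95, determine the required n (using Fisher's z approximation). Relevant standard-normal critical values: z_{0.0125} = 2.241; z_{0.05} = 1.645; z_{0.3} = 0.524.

n = 173

Fisher's z: C = ½·ln((1+r)/(1−r)) = ½·ln(1.8169) = 0.2986.
n = ((z_{α/2} + z_β)/C)² + 3.
(2.241 + 1.645) / 0.2986 = 3.886 / 0.2986 = 13.014.
n = 13.014² + 3 = 169.37 + 3 = 172.4.
Round up.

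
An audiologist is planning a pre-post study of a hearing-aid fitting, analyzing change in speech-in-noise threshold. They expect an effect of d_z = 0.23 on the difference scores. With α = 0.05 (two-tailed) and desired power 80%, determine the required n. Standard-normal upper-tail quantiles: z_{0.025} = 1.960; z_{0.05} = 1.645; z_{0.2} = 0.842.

n = 149 pairs

For a paired (one-sample on differences) test: n = ((z_{α/2} + z_β) / d)².
z_{α/2} + z_β = 1.960 + 0.842 = 2.802.
n = (2.802 / 0.23)² = 12.183² = 148.42.
Round up.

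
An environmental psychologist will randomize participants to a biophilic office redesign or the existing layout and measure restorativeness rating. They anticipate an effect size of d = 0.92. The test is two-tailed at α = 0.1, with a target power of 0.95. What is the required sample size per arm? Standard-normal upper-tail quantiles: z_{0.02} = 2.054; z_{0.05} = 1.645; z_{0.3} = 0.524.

For two independent groups with equal n: n = 2·((z_{α/2} + z_β) / d)².
z_{α/2} + z_β = 1.645 + 1.645 = 3.290.
n = 2 × (3.290 / 0.92)² = 2 × 3.576² = 2 × 12.79 = 25.6.
Round up to the next whole participant.

n = 26 per group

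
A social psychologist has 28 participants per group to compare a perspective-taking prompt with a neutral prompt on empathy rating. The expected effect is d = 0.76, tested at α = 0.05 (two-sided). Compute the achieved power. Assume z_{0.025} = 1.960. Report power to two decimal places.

power ≈ 0.81

For two equal groups, power = Φ(d·√(n/2) − z_{α/2}).
d·√(n/2) = 0.76 × √(28/2) = 0.76 × 3.742 = 2.844.
z_β = 2.844 − 1.960 = 0.884.
Power = Φ(0.884) = 0.812.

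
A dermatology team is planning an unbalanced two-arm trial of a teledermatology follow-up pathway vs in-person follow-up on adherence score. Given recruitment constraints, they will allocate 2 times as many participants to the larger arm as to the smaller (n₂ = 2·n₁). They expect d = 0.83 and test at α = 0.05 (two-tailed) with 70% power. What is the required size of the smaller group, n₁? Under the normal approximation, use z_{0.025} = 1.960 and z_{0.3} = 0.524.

With allocation ratio k = n₂/n₁ = 2, Var(x̄₁−x̄₂) = σ²(1/n₁ + 1/(k·n₁)) = σ²·(k+1)/(k·n₁).
So n₁ = (1 + 1/k)·((z_{α/2} + z_β)/d)² = 1.500 × (2.484/0.83)².
n₁ = 1.500 × 8.96 = 13.4.
Round up: n₁ = 14, giving n₂ = 2 × 14 = 28.

n₁ = 14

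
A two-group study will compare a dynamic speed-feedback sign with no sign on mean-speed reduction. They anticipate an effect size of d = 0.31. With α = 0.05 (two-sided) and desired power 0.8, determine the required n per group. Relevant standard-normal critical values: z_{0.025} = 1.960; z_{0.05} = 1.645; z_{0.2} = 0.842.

For two independent groups with equal n: n = 2·((z_{α/2} + z_β) / d)².
z_{α/2} + z_β = 1.960 + 0.842 = 2.802.
n = 2 × (2.802 / 0.31)² = 2 × 9.039² = 2 × 81.70 = 163.4.
Round up to the next whole participant.

n = 164 per group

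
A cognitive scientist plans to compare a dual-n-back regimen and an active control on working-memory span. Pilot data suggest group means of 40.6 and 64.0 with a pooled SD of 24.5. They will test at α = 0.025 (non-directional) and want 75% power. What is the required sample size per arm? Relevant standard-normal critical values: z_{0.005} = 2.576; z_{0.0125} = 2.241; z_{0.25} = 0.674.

n = 19 per group

Cohen's d = |M₁ − M₂| / SD_pooled = |40.6 − 64.0| / 24.5 = 23.4 / 24.5 = 0.955.
For two independent groups with equal n: n = 2·((z_{α/2} + z_β) / d)².
z_{α/2} + z_β = 2.241 + 0.674 = 2.915.
n = 2 × (2.915 / 0.955)² = 2 × 3.052² = 2 × 9.32 = 18.6.
Round up to the next whole participant.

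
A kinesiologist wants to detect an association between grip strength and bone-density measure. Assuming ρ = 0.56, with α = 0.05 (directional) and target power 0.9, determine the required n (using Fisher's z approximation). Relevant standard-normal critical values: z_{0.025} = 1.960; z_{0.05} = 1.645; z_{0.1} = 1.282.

n = 25

Fisher's z: C = ½·ln((1+r)/(1−r)) = ½·ln(3.5455) = 0.6328.
n = ((z_{α} + z_β)/C)² + 3.
(1.645 + 1.282) / 0.6328 = 2.927 / 0.6328 = 4.625.
n = 4.625² + 3 = 21.40 + 3 = 24.4.
Round up.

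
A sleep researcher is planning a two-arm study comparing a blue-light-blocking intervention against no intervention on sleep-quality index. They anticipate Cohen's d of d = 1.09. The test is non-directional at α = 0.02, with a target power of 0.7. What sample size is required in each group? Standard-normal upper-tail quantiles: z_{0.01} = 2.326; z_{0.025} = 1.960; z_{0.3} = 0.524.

For two independent groups with equal n: n = 2·((z_{α/2} + z_β) / d)².
z_{α/2} + z_β = 2.326 + 0.524 = 2.850.
n = 2 × (2.850 / 1.09)² = 2 × 2.615² = 2 × 6.84 = 13.7.
Round up to the next whole participant.

n = 14 per group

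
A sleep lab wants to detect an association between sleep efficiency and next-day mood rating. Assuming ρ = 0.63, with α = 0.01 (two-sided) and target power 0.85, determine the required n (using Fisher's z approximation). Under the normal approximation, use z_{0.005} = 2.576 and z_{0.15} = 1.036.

Fisher's z: C = ½·ln((1+r)/(1−r)) = ½·ln(4.4054) = 0.7414.
n = ((z_{α/2} + z_β)/C)² + 3.
(2.576 + 1.036) / 0.7414 = 3.612 / 0.7414 = 4.872.
n = 4.872² + 3 = 23.74 + 3 = 26.7.
Round up.

n = 27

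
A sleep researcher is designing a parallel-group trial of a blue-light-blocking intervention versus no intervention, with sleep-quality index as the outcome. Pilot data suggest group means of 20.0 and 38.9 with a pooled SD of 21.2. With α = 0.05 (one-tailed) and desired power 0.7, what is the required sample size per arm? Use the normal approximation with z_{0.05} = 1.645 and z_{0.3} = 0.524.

Cohen's d = |M₁ − M₂| / SD_pooled = |20.0 − 38.9| / 21.2 = 18.9 / 21.2 = 0.892.
For two independent groups with equal n: n = 2·((z_{α} + z_β) / d)².
z_{α} + z_β = 1.645 + 0.524 = 2.169.
n = 2 × (2.169 / 0.892)² = 2 × 2.432² = 2 × 5.91 = 11.8.
Round up to the next whole participant.

n = 12 per group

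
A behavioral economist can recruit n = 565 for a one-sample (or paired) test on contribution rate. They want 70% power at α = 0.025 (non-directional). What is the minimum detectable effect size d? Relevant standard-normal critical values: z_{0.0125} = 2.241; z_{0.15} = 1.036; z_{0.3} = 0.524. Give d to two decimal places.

For a single sample (or paired design) of n = 565: d_min = (z_{α/2} + z_β)/√n.
z-sum = 2.241 + 0.524 = 2.765.
d_min = 2.765 / √565 = 2.765 / 23.770 = 0.116.

d_min ≈ 0.12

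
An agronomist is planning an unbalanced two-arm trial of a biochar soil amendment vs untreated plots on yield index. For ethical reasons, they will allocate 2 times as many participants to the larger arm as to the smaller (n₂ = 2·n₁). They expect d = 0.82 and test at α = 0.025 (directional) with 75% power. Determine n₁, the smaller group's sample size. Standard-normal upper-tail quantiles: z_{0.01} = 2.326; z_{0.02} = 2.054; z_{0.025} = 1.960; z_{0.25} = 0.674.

n₁ = 16

With allocation ratio k = n₂/n₁ = 2, Var(x̄₁−x̄₂) = σ²(1/n₁ + 1/(k·n₁)) = σ²·(k+1)/(k·n₁).
So n₁ = (1 + 1/k)·((z_{α} + z_β)/d)² = 1.500 × (2.634/0.82)².
n₁ = 1.500 × 10.32 = 15.5.
Round up: n₁ = 16, giving n₂ = 2 × 16 = 32.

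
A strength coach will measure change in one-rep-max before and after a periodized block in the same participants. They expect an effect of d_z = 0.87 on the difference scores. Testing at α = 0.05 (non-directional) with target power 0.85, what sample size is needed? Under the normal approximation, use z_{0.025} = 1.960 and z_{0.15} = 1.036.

n = 12 pairs

For a paired (one-sample on differences) test: n = ((z_{α/2} + z_β) / d)².
z_{α/2} + z_β = 1.960 + 1.036 = 2.996.
n = (2.996 / 0.87)² = 3.444² = 11.86.
Round up.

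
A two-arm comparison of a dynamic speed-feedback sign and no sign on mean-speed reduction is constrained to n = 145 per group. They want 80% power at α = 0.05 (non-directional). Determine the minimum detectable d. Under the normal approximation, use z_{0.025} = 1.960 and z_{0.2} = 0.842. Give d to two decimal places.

d_min ≈ 0.33

For two independent groups of n = 145 each: d_min = (z_{α/2} + z_β)·√(2/n).
z-sum = 1.960 + 0.842 = 2.802.
d_min = 2.802 × √(2/145) = 2.802 × 0.1174 = 0.329.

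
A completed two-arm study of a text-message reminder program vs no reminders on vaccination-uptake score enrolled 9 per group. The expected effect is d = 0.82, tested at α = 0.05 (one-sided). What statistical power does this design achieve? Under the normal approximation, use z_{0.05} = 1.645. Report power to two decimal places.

power ≈ 0.54

For two equal groups, power = Φ(d·√(n/2) − z_{α}).
d·√(n/2) = 0.82 × √(9/2) = 0.82 × 2.121 = 1.739.
z_β = 1.739 − 1.645 = 0.094.
Power = Φ(0.094) = 0.538.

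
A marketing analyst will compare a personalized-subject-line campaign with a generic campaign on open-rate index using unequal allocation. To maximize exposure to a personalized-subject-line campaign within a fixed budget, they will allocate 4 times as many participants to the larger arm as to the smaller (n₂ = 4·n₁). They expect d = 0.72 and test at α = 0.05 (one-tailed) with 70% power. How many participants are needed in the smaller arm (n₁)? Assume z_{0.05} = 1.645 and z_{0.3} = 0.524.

With allocation ratio k = n₂/n₁ = 4, Var(x̄₁−x̄₂) = σ²(1/n₁ + 1/(k·n₁)) = σ²·(k+1)/(k·n₁).
So n₁ = (1 + 1/k)·((z_{α} + z_β)/d)² = 1.250 × (2.169/0.72)².
n₁ = 1.250 × 9.08 = 11.3.
Round up: n₁ = 12, giving n₂ = 4 × 12 = 48.

n₁ = 12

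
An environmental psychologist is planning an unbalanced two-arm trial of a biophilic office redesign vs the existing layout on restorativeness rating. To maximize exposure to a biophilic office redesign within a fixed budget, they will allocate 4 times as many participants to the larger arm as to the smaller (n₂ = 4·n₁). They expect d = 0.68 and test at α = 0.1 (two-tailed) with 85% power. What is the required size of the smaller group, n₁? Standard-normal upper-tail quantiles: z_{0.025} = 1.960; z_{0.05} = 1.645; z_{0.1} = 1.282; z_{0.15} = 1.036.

With allocation ratio k = n₂/n₁ = 4, Var(x̄₁−x̄₂) = σ²(1/n₁ + 1/(k·n₁)) = σ²·(k+1)/(k·n₁).
So n₁ = (1 + 1/k)·((z_{α/2} + z_β)/d)² = 1.250 × (2.681/0.68)².
n₁ = 1.250 × 15.54 = 19.4.
Round up: n₁ = 20, giving n₂ = 4 × 20 = 80.

n₁ = 20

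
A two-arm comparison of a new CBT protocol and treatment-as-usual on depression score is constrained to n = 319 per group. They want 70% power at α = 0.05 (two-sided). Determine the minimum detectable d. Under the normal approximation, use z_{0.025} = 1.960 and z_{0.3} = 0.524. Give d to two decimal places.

d_min ≈ 0.20

For two independent groups of n = 319 each: d_min = (z_{α/2} + z_β)·√(2/n).
z-sum = 1.960 + 0.524 = 2.484.
d_min = 2.484 × √(2/319) = 2.484 × 0.0792 = 0.197.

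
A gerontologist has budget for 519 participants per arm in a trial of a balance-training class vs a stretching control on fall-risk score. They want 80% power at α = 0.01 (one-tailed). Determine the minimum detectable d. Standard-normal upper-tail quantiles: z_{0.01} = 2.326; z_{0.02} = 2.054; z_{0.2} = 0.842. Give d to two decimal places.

d_min ≈ 0.20

For two independent groups of n = 519 each: d_min = (z_{α} + z_β)·√(2/n).
z-sum = 2.326 + 0.842 = 3.168.
d_min = 3.168 × √(2/519) = 3.168 × 0.0621 = 0.197.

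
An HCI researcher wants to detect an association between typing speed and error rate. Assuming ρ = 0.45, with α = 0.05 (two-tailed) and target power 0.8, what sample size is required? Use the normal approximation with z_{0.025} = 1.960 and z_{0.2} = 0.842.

Fisher's z: C = ½·ln((1+r)/(1−r)) = ½·ln(2.6364) = 0.4847.
n = ((z_{α/2} + z_β)/C)² + 3.
(1.960 + 0.842) / 0.4847 = 2.802 / 0.4847 = 5.781.
n = 5.781² + 3 = 33.42 + 3 = 36.4.
Round up.

n = 37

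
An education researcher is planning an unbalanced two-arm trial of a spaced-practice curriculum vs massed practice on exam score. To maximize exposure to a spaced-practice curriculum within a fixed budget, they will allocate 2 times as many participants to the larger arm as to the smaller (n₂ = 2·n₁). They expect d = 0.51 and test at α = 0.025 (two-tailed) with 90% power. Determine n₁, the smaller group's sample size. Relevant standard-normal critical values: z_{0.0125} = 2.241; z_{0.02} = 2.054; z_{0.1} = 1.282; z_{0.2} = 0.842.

With allocation ratio k = n₂/n₁ = 2, Var(x̄₁−x̄₂) = σ²(1/n₁ + 1/(k·n₁)) = σ²·(k+1)/(k·n₁).
So n₁ = (1 + 1/k)·((z_{α/2} + z_β)/d)² = 1.500 × (3.523/0.51)².
n₁ = 1.500 × 47.72 = 71.6.
Round up: n₁ = 72, giving n₂ = 2 × 72 = 144.

n₁ = 72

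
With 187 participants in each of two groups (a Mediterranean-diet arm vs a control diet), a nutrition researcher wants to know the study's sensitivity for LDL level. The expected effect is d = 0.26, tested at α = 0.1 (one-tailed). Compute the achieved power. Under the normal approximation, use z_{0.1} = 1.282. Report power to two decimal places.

power ≈ 0.89

For two equal groups, power = Φ(d·√(n/2) − z_{α}).
d·√(n/2) = 0.26 × √(187/2) = 0.26 × 9.670 = 2.514.
z_β = 2.514 − 1.282 = 1.232.
Power = Φ(1.232) = 0.891.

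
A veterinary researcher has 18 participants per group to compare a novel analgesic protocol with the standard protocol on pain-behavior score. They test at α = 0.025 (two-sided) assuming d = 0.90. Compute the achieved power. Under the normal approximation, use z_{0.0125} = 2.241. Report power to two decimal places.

For two equal groups, power = Φ(d·√(n/2) − z_{α/2}).
d·√(n/2) = 0.90 × √(18/2) = 0.90 × 3.000 = 2.700.
z_β = 2.700 − 2.241 = 0.459.
Power = Φ(0.459) = 0.677.

power ≈ 0.68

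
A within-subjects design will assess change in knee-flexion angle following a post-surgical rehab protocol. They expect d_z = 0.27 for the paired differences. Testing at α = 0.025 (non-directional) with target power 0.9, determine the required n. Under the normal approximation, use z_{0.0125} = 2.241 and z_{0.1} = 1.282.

n = 171 pairs

For a paired (one-sample on differences) test: n = ((z_{α/2} + z_β) / d)².
z_{α/2} + z_β = 2.241 + 1.282 = 3.523.
n = (3.523 / 0.27)² = 13.048² = 170.25.
Round up.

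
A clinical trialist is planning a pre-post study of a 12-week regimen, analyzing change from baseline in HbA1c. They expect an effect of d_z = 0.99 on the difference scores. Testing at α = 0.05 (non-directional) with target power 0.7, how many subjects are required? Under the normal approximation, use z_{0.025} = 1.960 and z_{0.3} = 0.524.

For a paired (one-sample on differences) test: n = ((z_{α/2} + z_β) / d)².
z_{α/2} + z_β = 1.960 + 0.524 = 2.484.
n = (2.484 / 0.99)² = 2.509² = 6.30.
Round up.

n = 7 pairs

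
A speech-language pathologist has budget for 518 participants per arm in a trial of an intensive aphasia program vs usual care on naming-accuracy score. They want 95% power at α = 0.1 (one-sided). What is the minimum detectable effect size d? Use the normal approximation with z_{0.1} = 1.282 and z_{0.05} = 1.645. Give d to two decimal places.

For two independent groups of n = 518 each: d_min = (z_{α} + z_β)·√(2/n).
z-sum = 1.282 + 1.645 = 2.927.
d_min = 2.927 × √(2/518) = 2.927 × 0.0621 = 0.182.

d_min ≈ 0.18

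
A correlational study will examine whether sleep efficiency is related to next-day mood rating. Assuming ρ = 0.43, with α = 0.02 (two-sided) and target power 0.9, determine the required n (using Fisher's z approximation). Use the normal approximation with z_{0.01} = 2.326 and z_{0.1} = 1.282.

Fisher's z: C = ½·ln((1+r)/(1−r)) = ½·ln(2.5088) = 0.4599.
n = ((z_{α/2} + z_β)/C)² + 3.
(2.326 + 1.282) / 0.4599 = 3.608 / 0.4599 = 7.845.
n = 7.845² + 3 = 61.55 + 3 = 64.5.
Round up.

n = 65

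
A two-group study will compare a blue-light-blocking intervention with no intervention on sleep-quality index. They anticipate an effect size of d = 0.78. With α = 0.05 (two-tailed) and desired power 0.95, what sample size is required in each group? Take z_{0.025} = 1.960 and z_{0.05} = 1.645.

For two independent groups with equal n: n = 2·((z_{α/2} + z_β) / d)².
z_{α/2} + z_β = 1.960 + 1.645 = 3.605.
n = 2 × (3.605 / 0.78)² = 2 × 4.622² = 2 × 21.36 = 42.7.
Round up to the next whole participant.

n = 43 per group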